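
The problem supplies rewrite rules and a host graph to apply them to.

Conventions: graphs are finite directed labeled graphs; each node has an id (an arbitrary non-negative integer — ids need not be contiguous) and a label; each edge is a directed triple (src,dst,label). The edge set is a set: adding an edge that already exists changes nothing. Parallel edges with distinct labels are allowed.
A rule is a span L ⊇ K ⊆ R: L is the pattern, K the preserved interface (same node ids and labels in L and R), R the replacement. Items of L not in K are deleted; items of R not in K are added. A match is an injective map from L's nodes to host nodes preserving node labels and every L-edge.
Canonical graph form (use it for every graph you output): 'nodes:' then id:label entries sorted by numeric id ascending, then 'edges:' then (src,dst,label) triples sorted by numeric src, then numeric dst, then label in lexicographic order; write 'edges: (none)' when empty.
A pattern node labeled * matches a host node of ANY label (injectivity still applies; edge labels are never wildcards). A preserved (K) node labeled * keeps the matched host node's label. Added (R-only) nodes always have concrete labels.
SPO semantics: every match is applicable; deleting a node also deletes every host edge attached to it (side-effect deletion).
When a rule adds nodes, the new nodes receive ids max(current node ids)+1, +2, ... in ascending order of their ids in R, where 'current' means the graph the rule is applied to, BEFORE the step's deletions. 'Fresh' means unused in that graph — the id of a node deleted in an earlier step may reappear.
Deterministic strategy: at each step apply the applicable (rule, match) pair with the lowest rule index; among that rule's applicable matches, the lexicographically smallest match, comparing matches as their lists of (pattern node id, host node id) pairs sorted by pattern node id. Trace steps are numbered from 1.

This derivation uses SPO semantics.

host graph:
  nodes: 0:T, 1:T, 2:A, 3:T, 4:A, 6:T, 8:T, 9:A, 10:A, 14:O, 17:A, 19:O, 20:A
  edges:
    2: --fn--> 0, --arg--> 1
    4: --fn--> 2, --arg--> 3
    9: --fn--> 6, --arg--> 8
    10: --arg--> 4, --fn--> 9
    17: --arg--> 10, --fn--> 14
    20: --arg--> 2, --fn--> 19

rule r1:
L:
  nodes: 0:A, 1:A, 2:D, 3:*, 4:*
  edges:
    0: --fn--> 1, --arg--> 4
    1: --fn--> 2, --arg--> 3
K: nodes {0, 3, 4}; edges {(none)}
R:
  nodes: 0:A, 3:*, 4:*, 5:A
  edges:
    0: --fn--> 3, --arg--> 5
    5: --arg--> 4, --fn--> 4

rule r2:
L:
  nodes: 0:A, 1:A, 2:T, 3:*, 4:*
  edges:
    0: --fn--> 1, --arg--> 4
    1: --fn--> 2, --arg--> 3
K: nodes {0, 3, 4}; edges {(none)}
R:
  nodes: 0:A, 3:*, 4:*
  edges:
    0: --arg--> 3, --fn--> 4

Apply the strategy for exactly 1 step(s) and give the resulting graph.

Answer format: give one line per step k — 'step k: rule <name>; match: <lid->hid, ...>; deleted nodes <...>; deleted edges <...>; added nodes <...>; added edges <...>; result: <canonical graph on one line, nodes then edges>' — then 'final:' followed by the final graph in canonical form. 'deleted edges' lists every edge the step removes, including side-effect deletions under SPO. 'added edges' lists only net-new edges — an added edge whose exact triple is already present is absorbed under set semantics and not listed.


step 1: rule r2; match: 0->4, 1->2, 2->0, 3->1, 4->3; deleted nodes 0, 2; deleted edges (2,0,fn); (2,1,arg); (4,2,fn); (4,3,arg); (20,2,arg); added nodes (none); added edges (4,1,arg); (4,3,fn); result: nodes: 1:T, 3:T, 4:A, 6:T, 8:T, 9:A, 10:A, 14:O, 17:A, 19:O, 20:A edges: (4,1,arg); (4,3,fn); (9,6,fn); (9,8,arg); (10,4,arg); (10,9,fn); (17,10,arg); (17,14,fn); (20,19,fn)
final:
nodes: 1:T, 3:T, 4:A, 6:T, 8:T, 9:A, 10:A, 14:O, 17:A, 19:O, 20:A
edges: (4,1,arg); (4,3,fn); (9,6,fn); (9,8,arg); (10,4,arg); (10,9,fn); (17,10,arg); (17,14,fn); (20,19,fn)


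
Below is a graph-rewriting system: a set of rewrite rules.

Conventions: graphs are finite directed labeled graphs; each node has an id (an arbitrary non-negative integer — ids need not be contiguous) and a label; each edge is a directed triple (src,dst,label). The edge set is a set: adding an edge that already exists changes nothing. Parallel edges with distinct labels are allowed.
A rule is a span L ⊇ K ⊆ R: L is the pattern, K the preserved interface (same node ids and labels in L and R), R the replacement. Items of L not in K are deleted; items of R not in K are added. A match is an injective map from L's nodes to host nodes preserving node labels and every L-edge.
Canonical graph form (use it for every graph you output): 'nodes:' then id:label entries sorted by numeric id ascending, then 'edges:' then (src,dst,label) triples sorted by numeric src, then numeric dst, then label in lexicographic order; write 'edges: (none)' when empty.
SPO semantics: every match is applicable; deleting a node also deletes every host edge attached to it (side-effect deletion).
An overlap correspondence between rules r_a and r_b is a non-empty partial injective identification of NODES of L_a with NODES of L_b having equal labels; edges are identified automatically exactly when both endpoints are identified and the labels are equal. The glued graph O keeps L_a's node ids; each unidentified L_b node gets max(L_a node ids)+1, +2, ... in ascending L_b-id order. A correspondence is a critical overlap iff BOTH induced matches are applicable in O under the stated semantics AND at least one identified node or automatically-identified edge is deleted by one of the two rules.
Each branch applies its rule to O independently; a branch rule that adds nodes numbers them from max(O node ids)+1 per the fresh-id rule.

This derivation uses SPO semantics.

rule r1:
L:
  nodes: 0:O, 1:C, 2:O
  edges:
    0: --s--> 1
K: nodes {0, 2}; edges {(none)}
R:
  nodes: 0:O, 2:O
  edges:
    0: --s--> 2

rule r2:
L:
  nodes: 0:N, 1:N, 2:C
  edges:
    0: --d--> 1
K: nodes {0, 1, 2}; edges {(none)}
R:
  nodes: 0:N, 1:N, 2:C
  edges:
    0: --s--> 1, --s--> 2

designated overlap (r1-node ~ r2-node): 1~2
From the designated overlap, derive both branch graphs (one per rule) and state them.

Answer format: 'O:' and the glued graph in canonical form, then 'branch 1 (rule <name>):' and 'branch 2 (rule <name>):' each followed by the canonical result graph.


O:
nodes: 0:O, 1:C, 2:O, 3:N, 4:N
edges: (0,1,s); (3,4,d)
branch 1 (rule r1):
nodes: 0:O, 2:O, 3:N, 4:N
edges: (0,2,s); (3,4,d)
branch 2 (rule r2):
nodes: 0:O, 1:C, 2:O, 3:N, 4:N
edges: (0,1,s); (3,1,s); (3,4,s)


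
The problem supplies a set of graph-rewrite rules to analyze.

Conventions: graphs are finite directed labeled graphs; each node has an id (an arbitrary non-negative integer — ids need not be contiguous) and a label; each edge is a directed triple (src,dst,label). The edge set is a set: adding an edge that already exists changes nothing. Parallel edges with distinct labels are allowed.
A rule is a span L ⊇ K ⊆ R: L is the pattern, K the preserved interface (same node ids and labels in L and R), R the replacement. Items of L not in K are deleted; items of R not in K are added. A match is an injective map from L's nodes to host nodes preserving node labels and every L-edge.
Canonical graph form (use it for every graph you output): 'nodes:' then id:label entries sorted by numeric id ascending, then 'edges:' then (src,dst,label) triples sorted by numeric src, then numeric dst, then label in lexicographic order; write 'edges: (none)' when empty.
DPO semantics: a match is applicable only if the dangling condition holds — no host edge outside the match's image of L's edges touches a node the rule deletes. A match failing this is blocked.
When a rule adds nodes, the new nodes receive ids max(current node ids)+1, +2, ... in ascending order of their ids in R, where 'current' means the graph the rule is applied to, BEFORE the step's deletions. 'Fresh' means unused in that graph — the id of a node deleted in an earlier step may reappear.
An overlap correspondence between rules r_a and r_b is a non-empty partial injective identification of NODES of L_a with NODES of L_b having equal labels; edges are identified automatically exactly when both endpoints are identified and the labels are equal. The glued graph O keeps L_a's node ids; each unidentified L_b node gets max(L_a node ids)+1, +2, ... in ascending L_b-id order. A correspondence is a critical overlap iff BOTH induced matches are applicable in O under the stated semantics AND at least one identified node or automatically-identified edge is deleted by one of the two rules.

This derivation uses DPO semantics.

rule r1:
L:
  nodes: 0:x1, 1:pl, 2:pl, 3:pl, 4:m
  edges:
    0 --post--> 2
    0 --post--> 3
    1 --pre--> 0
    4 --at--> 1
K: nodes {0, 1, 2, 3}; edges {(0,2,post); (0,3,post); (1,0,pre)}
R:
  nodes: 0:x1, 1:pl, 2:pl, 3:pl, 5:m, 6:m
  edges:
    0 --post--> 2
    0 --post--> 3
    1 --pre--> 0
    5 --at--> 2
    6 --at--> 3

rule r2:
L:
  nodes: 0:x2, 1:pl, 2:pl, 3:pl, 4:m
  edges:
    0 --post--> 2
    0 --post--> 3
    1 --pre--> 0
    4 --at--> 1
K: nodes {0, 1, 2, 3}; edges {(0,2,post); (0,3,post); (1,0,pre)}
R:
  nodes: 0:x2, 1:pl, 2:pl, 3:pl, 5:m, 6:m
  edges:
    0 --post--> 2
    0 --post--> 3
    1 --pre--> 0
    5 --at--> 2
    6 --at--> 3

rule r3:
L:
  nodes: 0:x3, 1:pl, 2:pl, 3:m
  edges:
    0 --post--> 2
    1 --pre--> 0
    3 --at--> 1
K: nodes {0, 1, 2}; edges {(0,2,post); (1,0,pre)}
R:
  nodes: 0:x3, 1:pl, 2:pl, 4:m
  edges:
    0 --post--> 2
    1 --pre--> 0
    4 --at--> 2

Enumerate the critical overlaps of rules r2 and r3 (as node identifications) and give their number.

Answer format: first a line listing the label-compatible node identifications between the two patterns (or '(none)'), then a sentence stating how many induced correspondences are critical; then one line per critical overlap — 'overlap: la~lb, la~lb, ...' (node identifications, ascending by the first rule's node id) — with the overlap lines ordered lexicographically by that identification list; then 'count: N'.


label-compatible node identifications between L(r2) and L(r3): 1~1, 1~2, 2~1, 2~2, 3~1, 3~2, 4~3
3 of the induced correspondences are critical overlaps of r2 and r3.
overlap: 1~1, 2~2, 4~3
overlap: 1~1, 3~2, 4~3
overlap: 1~1, 4~3
count: 3


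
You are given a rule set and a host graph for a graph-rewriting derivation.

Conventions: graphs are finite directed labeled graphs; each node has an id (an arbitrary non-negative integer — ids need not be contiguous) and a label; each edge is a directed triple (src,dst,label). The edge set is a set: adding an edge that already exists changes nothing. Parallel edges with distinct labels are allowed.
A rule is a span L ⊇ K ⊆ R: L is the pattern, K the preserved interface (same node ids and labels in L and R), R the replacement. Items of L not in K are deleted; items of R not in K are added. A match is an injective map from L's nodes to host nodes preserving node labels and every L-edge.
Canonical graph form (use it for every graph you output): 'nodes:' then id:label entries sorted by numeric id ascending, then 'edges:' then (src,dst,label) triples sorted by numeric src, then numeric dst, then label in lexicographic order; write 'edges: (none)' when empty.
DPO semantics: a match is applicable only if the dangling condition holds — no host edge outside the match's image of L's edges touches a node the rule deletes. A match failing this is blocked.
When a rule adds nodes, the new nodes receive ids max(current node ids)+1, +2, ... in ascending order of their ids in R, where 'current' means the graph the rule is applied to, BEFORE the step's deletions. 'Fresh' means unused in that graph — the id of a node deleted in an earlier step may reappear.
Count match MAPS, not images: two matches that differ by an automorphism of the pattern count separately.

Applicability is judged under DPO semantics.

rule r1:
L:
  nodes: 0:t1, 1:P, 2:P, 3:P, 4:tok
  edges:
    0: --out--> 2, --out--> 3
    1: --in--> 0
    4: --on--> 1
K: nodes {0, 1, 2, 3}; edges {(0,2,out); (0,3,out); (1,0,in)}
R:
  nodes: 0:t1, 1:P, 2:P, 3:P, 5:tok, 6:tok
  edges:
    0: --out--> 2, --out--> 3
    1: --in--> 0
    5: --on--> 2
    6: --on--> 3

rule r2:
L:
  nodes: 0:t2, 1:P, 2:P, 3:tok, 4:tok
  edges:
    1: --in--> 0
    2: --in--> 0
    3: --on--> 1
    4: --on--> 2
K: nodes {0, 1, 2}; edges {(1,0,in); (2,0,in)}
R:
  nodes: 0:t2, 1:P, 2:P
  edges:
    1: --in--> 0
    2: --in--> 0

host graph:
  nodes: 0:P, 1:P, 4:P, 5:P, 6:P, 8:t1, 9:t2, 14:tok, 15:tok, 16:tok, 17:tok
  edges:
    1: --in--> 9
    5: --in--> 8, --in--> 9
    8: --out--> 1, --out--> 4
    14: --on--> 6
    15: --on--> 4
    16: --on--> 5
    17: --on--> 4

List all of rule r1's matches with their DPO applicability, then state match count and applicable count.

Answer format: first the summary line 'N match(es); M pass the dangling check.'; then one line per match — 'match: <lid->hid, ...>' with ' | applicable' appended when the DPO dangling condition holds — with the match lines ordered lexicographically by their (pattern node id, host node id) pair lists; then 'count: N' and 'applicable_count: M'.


2 match(es); 2 pass the dangling check.
match: 0->8, 1->5, 2->1, 3->4, 4->16 | applicable
match: 0->8, 1->5, 2->4, 3->1, 4->16 | applicable
count: 2
applicable_count: 2


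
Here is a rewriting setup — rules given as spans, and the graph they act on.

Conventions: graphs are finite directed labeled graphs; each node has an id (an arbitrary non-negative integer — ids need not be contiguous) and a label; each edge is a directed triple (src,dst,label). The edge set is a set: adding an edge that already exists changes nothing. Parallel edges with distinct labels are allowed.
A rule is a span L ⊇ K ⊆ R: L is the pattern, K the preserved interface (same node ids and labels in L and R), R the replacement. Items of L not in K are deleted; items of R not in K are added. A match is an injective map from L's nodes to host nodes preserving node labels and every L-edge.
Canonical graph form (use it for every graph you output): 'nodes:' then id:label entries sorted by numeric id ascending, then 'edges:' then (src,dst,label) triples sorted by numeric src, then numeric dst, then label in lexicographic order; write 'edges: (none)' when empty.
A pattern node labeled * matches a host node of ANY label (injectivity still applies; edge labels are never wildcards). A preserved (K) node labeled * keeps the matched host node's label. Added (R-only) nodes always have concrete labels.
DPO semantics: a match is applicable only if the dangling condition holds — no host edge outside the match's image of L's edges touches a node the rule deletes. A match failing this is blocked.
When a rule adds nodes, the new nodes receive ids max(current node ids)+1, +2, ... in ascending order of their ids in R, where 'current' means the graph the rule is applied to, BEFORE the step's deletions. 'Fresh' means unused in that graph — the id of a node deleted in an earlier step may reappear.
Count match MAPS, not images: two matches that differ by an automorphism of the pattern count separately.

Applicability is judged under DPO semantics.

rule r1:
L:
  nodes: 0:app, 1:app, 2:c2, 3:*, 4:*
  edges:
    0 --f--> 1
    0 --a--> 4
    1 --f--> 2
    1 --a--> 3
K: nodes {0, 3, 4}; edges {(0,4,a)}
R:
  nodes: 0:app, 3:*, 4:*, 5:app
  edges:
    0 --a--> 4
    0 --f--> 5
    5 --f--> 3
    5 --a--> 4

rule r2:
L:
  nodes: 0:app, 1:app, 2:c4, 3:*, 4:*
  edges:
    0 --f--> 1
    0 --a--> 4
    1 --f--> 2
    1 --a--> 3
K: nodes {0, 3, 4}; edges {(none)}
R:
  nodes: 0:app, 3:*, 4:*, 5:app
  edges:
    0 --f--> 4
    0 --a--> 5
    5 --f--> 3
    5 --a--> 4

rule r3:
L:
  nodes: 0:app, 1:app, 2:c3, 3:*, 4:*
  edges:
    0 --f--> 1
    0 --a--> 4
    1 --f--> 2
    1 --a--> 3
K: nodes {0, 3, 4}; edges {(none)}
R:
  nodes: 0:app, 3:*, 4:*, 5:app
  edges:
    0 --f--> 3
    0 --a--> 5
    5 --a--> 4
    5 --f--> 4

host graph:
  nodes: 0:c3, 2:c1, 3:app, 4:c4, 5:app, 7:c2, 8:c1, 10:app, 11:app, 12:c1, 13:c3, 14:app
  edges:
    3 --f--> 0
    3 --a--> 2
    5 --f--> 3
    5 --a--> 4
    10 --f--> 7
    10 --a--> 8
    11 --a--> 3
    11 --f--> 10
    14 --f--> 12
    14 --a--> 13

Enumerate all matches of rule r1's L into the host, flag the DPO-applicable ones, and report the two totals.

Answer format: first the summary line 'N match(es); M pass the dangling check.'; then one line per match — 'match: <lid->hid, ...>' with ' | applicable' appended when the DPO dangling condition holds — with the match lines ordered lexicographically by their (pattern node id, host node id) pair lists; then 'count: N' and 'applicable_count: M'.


1 match(es); 1 pass the dangling check.
match: 0->11, 1->10, 2->7, 3->8, 4->3 | applicable
count: 1
applicable_count: 1


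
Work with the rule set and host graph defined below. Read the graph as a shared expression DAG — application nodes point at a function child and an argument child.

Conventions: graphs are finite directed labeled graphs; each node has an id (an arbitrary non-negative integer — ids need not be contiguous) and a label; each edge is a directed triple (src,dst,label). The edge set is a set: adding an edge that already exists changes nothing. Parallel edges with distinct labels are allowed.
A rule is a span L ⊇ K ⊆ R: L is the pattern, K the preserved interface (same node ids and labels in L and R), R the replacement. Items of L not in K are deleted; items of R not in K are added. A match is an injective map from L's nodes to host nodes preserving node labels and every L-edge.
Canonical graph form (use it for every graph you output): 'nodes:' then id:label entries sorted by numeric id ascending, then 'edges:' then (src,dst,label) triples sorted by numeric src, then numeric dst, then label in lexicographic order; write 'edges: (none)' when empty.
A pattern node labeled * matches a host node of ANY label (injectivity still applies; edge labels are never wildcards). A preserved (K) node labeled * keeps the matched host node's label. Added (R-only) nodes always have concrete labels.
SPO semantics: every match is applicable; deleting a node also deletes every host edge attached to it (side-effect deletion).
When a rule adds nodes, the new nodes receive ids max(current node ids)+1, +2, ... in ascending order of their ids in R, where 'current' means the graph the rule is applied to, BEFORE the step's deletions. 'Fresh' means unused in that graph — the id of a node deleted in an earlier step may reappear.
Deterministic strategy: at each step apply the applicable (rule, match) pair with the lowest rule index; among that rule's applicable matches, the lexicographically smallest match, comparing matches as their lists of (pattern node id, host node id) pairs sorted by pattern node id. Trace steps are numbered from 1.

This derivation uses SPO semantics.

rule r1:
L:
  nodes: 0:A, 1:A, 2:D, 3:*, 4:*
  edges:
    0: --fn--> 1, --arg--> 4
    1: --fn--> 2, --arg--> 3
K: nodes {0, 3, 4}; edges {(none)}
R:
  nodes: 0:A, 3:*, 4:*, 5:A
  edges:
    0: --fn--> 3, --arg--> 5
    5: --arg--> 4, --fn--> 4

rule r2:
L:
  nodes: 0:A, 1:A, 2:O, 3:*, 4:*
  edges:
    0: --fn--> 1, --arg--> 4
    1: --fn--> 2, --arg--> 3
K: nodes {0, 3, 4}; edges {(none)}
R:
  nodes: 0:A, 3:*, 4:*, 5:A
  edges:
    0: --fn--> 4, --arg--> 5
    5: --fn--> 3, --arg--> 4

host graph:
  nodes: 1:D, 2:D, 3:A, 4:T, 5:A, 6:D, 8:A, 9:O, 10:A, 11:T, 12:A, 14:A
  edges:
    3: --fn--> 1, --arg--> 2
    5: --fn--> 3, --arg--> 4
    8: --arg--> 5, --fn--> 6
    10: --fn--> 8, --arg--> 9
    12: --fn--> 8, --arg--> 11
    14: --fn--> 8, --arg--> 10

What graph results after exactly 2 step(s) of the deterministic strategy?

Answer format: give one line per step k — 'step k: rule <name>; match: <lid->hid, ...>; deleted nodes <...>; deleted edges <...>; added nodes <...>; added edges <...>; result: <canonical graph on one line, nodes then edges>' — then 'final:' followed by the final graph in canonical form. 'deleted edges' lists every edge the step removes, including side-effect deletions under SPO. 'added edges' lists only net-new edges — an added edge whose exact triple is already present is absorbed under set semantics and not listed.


step 1: rule r1; match: 0->5, 1->3, 2->1, 3->2, 4->4; deleted nodes 1, 3; deleted edges (3,1,fn); (3,2,arg); (5,3,fn); (5,4,arg); added nodes 15; added edges (5,2,fn); (5,15,arg); (15,4,arg); (15,4,fn); result: nodes: 2:D, 4:T, 5:A, 6:D, 8:A, 9:O, 10:A, 11:T, 12:A, 14:A, 15:A edges: (5,2,fn); (5,15,arg); (8,5,arg); (8,6,fn); (10,8,fn); (10,9,arg); (12,8,fn); (12,11,arg); (14,8,fn); (14,10,arg); (15,4,arg); (15,4,fn)
step 2: rule r1; match: 0->10, 1->8, 2->6, 3->5, 4->9; deleted nodes 6, 8; deleted edges (8,5,arg); (8,6,fn); (10,8,fn); (10,9,arg); (12,8,fn); (14,8,fn); added nodes 16; added edges (10,5,fn); (10,16,arg); (16,9,arg); (16,9,fn); result: nodes: 2:D, 4:T, 5:A, 9:O, 10:A, 11:T, 12:A, 14:A, 15:A, 16:A edges: (5,2,fn); (5,15,arg); (10,5,fn); (10,16,arg); (12,11,arg); (14,10,arg); (15,4,arg); (15,4,fn); (16,9,arg); (16,9,fn)
final:
nodes: 2:D, 4:T, 5:A, 9:O, 10:A, 11:T, 12:A, 14:A, 15:A, 16:A
edges: (5,2,fn); (5,15,arg); (10,5,fn); (10,16,arg); (12,11,arg); (14,10,arg); (15,4,arg); (15,4,fn); (16,9,arg); (16,9,fn)


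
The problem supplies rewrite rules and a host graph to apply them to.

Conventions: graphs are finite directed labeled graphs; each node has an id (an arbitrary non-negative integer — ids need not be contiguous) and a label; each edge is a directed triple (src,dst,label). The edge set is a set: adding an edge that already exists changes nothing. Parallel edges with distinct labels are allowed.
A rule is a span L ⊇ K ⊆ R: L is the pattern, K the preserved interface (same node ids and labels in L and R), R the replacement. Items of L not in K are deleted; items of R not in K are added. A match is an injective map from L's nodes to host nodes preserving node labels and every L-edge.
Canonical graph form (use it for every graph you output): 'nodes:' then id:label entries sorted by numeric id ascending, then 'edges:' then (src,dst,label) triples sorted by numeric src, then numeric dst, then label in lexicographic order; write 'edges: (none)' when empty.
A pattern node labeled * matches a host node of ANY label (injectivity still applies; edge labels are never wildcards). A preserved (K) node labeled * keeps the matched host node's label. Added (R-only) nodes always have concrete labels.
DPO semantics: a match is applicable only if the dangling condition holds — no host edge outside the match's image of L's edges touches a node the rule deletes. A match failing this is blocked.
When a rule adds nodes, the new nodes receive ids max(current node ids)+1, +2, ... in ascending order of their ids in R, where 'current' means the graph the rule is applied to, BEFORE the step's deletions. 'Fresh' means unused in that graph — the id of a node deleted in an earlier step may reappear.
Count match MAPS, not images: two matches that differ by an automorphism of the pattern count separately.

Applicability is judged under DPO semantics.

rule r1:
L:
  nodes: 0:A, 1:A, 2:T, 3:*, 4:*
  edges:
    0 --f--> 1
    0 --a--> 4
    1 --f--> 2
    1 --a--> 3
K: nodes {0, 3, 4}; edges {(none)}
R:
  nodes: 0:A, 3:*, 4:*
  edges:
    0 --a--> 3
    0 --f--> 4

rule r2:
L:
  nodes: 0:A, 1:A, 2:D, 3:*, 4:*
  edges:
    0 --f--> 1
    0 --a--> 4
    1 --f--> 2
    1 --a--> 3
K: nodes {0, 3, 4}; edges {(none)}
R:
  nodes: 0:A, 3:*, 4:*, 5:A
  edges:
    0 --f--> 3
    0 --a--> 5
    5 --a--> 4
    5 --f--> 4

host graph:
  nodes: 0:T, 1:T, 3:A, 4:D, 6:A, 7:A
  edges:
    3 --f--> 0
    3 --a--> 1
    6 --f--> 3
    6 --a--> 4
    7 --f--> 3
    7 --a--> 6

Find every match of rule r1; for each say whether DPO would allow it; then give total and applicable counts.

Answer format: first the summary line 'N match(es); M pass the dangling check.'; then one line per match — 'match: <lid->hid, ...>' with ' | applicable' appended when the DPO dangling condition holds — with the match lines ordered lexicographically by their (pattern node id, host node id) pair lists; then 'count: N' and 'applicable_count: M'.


2 match(es); 0 pass the dangling check.
match: 0->6, 1->3, 2->0, 3->1, 4->4
match: 0->7, 1->3, 2->0, 3->1, 4->6
count: 2
applicable_count: 0


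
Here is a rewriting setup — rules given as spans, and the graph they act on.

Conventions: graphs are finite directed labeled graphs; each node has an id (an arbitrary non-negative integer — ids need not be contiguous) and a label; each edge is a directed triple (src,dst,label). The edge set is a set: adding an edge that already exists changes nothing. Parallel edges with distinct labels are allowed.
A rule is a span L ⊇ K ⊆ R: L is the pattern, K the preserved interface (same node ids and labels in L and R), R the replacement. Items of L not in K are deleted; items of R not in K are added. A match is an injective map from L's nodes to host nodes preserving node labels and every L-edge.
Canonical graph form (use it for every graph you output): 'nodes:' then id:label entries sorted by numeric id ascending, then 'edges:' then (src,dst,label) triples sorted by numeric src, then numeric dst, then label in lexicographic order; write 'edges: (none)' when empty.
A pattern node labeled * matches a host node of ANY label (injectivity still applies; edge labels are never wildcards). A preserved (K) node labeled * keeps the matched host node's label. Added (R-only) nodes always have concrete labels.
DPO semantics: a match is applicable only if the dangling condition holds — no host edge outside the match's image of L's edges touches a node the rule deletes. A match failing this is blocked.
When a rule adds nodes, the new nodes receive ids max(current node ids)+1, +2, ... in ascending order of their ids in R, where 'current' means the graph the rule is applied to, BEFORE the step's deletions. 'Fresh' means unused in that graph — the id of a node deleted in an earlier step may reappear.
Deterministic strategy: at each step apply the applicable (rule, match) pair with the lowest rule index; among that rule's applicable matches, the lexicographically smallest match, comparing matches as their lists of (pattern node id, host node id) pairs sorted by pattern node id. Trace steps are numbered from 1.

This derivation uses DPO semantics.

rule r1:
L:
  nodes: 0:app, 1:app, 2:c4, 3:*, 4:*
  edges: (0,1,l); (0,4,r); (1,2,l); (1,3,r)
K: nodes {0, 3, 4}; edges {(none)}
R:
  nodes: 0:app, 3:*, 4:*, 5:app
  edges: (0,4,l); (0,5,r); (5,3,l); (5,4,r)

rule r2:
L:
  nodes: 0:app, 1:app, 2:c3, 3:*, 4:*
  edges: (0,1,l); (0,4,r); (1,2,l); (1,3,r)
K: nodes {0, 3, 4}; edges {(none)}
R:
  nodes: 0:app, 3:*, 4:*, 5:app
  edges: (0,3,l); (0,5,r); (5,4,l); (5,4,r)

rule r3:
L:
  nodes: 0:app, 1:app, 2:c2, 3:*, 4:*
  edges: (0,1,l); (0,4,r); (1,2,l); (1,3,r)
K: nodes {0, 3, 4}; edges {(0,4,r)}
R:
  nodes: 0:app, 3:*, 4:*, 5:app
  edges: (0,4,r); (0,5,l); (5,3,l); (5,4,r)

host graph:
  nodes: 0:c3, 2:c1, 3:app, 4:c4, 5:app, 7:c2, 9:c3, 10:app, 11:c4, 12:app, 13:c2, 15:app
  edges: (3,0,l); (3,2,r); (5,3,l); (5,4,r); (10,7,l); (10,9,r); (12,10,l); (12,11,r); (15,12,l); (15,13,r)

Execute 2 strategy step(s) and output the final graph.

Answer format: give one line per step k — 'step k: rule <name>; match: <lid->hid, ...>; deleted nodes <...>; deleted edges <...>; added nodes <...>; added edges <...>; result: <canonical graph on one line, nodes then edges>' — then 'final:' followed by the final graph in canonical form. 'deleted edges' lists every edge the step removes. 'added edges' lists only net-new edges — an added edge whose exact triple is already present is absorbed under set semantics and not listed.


step 1: rule r2; match: 0->5, 1->3, 2->0, 3->2, 4->4; deleted nodes 0, 3; deleted edges (3,0,l); (3,2,r); (5,3,l); (5,4,r); added nodes 16; added edges (5,2,l); (5,16,r); (16,4,l); (16,4,r); result: nodes: 2:c1, 4:c4, 5:app, 7:c2, 9:c3, 10:app, 11:c4, 12:app, 13:c2, 15:app, 16:app edges: (5,2,l); (5,16,r); (10,7,l); (10,9,r); (12,10,l); (12,11,r); (15,12,l); (15,13,r); (16,4,l); (16,4,r)
step 2: rule r3; match: 0->12, 1->10, 2->7, 3->9, 4->11; deleted nodes 7, 10; deleted edges (10,7,l); (10,9,r); (12,10,l); added nodes 17; added edges (12,17,l); (17,9,l); (17,11,r); result: nodes: 2:c1, 4:c4, 5:app, 9:c3, 11:c4, 12:app, 13:c2, 15:app, 16:app, 17:app edges: (5,2,l); (5,16,r); (12,11,r); (12,17,l); (15,12,l); (15,13,r); (16,4,l); (16,4,r); (17,9,l); (17,11,r)
final:
nodes: 2:c1, 4:c4, 5:app, 9:c3, 11:c4, 12:app, 13:c2, 15:app, 16:app, 17:app
edges: (5,2,l); (5,16,r); (12,11,r); (12,17,l); (15,12,l); (15,13,r); (16,4,l); (16,4,r); (17,9,l); (17,11,r)


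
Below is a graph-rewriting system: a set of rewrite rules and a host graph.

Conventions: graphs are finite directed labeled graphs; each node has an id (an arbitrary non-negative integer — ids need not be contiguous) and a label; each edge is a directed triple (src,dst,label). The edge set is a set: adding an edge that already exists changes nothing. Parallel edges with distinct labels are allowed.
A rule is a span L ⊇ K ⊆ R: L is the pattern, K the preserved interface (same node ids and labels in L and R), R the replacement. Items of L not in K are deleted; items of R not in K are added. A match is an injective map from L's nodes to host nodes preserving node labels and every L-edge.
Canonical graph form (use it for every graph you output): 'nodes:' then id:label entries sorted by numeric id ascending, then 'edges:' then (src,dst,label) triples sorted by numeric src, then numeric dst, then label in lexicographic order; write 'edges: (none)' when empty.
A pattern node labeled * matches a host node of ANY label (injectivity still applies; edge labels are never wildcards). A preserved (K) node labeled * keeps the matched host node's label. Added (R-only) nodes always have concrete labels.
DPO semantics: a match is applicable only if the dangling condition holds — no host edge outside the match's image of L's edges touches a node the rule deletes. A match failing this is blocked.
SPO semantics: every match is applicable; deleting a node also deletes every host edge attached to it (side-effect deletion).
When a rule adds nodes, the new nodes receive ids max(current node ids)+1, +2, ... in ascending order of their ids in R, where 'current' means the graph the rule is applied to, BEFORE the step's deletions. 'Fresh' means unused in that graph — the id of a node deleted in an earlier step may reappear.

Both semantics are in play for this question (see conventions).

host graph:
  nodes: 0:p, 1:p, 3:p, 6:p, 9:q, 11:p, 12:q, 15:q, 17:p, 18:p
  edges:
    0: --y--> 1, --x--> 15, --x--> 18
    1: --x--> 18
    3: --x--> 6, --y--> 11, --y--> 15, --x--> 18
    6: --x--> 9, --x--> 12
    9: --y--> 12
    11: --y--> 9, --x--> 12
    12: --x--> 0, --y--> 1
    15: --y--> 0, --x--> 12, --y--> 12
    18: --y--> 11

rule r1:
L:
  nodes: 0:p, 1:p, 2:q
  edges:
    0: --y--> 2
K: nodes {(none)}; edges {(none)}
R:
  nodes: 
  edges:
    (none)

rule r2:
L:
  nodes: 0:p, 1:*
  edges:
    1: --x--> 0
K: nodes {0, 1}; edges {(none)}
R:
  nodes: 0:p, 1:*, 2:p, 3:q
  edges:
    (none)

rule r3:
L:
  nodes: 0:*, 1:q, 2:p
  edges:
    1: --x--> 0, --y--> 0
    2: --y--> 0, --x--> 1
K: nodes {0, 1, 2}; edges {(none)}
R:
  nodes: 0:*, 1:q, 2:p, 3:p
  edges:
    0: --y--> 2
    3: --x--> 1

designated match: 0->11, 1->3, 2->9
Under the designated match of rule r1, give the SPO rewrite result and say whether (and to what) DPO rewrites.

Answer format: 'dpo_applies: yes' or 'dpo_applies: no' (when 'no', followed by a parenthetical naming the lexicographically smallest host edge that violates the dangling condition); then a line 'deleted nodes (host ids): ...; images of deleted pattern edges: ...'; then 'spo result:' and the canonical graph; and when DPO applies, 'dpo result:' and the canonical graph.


dpo_applies: no
(the rule deletes node 3, which keeps host edge (3,6,x) outside the match image — the dangling condition fails, DPO blocks; SPO proceeds and side-deletes such edges)
deleted nodes (host ids): 3, 9, 11; images of deleted pattern edges: (11,9,y)
spo result:
nodes: 0:p, 1:p, 6:p, 12:q, 15:q, 17:p, 18:p
edges: (0,1,y); (0,15,x); (0,18,x); (1,18,x); (6,12,x); (12,0,x); (12,1,y); (15,0,y); (15,12,x); (15,12,y)


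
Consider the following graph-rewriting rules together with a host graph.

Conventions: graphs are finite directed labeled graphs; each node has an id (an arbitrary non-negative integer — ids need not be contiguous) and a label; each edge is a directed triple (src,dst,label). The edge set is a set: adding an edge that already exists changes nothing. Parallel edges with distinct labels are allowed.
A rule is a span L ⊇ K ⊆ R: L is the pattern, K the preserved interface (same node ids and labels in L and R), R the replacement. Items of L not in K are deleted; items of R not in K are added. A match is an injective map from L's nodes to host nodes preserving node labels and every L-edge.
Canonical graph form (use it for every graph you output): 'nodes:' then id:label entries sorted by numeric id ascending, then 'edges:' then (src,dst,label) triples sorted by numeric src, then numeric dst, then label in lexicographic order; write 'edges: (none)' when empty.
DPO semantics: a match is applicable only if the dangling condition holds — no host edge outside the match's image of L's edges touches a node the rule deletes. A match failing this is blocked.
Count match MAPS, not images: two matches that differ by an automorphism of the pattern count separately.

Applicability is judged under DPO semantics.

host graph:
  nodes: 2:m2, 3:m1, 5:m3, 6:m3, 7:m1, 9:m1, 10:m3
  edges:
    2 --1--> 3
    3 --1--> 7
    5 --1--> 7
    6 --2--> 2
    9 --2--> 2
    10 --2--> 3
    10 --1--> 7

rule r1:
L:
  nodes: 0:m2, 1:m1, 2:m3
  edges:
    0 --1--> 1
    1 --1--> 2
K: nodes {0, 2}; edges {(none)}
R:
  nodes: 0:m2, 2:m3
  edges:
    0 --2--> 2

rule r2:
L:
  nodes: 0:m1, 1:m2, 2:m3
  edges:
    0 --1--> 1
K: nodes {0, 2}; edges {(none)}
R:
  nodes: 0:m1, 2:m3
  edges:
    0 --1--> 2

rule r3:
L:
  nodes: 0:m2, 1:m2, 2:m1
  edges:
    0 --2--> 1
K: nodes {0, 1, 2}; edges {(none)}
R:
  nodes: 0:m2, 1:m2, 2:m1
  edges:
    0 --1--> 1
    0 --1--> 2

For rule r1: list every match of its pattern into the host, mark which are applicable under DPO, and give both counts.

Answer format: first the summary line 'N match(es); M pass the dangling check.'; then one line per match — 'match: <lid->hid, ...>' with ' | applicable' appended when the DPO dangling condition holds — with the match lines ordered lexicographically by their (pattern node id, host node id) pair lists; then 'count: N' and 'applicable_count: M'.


0 match(es); 0 pass the dangling check.
count: 0
applicable_count: 0


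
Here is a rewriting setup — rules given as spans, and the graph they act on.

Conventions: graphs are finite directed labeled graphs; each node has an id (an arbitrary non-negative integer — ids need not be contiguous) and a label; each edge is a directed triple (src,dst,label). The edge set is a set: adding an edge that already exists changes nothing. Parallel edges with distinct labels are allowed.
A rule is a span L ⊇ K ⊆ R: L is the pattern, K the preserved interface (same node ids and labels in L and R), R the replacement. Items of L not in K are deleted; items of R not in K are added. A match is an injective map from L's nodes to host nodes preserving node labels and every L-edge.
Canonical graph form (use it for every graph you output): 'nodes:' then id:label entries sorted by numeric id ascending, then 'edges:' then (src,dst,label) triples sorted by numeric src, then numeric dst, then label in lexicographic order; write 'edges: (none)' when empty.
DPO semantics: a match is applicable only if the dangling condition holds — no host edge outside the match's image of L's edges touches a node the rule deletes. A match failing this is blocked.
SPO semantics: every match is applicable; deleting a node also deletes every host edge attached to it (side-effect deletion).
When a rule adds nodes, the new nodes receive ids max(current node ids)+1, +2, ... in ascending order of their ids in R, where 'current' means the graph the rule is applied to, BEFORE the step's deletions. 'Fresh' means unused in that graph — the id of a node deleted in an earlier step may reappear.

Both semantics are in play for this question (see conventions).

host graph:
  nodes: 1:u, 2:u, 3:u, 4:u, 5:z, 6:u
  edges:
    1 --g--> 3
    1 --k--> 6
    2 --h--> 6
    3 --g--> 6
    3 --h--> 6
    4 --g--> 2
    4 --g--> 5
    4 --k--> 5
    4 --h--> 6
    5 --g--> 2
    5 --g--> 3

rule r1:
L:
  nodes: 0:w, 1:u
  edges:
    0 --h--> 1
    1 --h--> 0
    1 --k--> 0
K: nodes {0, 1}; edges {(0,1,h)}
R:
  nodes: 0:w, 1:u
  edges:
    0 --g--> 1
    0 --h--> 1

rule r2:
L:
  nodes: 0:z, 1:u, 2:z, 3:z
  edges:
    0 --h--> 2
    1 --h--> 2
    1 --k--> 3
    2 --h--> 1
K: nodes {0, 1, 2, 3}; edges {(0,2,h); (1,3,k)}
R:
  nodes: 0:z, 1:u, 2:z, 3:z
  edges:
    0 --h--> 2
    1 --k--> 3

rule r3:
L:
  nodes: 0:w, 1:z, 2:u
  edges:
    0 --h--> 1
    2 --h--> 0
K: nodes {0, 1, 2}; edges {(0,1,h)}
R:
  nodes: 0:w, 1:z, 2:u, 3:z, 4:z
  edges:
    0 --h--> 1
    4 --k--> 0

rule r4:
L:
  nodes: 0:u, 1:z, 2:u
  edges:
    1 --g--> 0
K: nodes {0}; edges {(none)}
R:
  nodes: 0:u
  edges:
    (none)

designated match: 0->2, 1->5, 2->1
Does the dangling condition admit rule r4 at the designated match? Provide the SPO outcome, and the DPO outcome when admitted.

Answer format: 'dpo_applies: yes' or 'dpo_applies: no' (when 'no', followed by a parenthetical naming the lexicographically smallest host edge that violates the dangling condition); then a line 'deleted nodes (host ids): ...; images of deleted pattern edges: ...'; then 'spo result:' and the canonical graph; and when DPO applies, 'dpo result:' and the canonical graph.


dpo_applies: no
(the rule deletes node 1, which keeps host edge (1,3,g) outside the match image — the dangling condition fails, DPO blocks; SPO proceeds and side-deletes such edges)
deleted nodes (host ids): 1, 5; images of deleted pattern edges: (5,2,g)
spo result:
nodes: 2:u, 3:u, 4:u, 6:u
edges: (2,6,h); (3,6,g); (3,6,h); (4,2,g); (4,6,h)


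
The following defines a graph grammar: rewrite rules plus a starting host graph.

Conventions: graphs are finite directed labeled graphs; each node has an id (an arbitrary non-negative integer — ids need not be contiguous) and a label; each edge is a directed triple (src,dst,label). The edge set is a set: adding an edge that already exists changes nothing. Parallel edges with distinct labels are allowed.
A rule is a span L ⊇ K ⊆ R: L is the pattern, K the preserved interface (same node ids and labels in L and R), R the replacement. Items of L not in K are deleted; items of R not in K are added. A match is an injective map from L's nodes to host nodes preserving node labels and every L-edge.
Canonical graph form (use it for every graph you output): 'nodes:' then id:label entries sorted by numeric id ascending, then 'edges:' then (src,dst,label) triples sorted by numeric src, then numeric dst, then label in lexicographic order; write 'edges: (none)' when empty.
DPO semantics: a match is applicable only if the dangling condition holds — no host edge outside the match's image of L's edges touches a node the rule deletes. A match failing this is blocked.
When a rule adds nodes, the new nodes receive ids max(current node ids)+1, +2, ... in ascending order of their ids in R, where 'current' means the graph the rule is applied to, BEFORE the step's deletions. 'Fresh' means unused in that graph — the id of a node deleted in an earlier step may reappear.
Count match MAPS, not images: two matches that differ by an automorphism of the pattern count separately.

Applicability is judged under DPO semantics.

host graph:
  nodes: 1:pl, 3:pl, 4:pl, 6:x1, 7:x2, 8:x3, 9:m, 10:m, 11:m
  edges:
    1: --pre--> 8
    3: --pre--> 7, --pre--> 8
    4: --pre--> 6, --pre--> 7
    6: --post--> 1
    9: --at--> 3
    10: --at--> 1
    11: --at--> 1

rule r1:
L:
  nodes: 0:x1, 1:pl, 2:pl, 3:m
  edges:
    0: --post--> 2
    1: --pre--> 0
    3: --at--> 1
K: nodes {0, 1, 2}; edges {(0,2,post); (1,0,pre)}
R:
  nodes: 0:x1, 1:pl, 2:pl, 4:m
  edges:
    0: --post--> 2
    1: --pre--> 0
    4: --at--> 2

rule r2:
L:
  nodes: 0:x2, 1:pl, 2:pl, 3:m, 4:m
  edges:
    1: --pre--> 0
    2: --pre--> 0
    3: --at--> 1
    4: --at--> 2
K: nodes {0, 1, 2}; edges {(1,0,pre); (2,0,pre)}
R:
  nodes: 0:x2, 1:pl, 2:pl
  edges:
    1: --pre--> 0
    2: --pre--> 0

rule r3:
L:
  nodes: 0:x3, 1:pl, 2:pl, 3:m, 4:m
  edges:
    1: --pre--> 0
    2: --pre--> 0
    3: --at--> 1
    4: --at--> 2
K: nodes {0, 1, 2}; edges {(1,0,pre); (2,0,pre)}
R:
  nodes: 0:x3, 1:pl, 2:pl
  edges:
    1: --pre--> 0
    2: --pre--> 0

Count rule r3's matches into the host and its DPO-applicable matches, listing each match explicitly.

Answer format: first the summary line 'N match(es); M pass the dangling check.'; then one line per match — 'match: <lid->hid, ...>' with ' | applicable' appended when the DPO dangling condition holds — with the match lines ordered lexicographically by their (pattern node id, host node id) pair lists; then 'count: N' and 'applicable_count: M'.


4 match(es); 4 pass the dangling check.
match: 0->8, 1->1, 2->3, 3->10, 4->9 | applicable
match: 0->8, 1->1, 2->3, 3->11, 4->9 | applicable
match: 0->8, 1->3, 2->1, 3->9, 4->10 | applicable
match: 0->8, 1->3, 2->1, 3->9, 4->11 | applicable
count: 4
applicable_count: 4
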